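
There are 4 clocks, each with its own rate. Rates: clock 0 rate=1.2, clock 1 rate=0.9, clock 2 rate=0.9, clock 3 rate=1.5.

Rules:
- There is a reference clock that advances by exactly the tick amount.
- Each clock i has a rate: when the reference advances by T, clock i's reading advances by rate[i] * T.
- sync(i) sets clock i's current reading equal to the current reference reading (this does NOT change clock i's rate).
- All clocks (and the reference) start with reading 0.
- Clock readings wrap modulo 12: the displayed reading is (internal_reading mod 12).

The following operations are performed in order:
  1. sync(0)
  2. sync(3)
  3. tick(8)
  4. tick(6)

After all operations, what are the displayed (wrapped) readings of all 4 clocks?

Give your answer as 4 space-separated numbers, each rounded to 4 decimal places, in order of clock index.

After op 1 sync(0): ref=0.0000 raw=[0.0000 0.0000 0.0000 0.0000]
After op 2 sync(3): ref=0.0000 raw=[0.0000 0.0000 0.0000 0.0000]
After op 3 tick(8): ref=8.0000 raw=[9.6000 7.2000 7.2000 12.0000]
After op 4 tick(6): ref=14.0000 raw=[16.8000 12.6000 12.6000 21.0000]
Wrap final raw readings (mod 12): 16.8000 mod 12 = 4.8000; 12.6000 mod 12 = 0.6000; 12.6000 mod 12 = 0.6000; 21.0000 mod 12 = 9.0000

Answer: 4.8000 0.6000 0.6000 9.0000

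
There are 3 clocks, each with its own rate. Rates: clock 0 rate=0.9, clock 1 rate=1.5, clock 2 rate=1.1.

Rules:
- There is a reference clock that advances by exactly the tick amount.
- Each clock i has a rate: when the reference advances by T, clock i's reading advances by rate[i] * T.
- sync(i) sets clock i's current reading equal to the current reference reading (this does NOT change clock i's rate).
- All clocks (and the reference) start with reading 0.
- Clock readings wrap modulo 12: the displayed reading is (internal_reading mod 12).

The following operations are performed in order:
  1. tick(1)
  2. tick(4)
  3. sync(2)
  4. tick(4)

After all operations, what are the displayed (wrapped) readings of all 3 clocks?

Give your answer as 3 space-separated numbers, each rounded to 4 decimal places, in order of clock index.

Answer: 8.1000 1.5000 9.4000

Derivation:
After op 1 tick(1): ref=1.0000 raw=[0.9000 1.5000 1.1000]
After op 2 tick(4): ref=5.0000 raw=[4.5000 7.5000 5.5000]
After op 3 sync(2): ref=5.0000 raw=[4.5000 7.5000 5.0000]
After op 4 tick(4): ref=9.0000 raw=[8.1000 13.5000 9.4000]
Wrap final raw readings (mod 12): 8.1000 mod 12 = 8.1000; 13.5000 mod 12 = 1.5000; 9.4000 mod 12 = 9.4000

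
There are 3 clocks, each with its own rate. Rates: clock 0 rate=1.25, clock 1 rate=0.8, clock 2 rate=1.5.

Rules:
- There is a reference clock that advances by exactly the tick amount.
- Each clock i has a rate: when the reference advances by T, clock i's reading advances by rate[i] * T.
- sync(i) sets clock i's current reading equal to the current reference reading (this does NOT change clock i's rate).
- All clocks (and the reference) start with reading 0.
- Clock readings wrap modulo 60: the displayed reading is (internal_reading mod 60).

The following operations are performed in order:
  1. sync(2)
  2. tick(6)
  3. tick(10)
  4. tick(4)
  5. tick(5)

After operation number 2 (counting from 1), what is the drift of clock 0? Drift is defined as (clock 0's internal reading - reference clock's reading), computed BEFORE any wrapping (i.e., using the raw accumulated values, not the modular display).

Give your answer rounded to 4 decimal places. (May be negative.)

After op 1 sync(2): ref=0.0000 raw=[0.0000 0.0000 0.0000]
After op 2 tick(6): ref=6.0000 raw=[7.5000 4.8000 9.0000]
Drift of clock 0 after op 2: 7.5000 - 6.0000 = 1.5000

Answer: 1.5000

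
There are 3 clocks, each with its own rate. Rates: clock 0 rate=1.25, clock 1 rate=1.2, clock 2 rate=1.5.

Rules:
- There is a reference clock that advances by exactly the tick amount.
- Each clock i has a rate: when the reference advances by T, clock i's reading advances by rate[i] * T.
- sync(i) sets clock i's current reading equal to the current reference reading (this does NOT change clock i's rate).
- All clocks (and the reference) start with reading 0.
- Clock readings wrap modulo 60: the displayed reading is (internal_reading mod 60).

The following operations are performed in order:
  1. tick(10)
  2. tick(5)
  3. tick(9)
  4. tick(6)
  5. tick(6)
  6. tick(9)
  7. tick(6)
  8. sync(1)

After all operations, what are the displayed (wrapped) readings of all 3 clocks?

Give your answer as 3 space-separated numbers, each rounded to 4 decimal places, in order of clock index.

After op 1 tick(10): ref=10.0000 raw=[12.5000 12.0000 15.0000]
After op 2 tick(5): ref=15.0000 raw=[18.7500 18.0000 22.5000]
After op 3 tick(9): ref=24.0000 raw=[30.0000 28.8000 36.0000]
After op 4 tick(6): ref=30.0000 raw=[37.5000 36.0000 45.0000]
After op 5 tick(6): ref=36.0000 raw=[45.0000 43.2000 54.0000]
After op 6 tick(9): ref=45.0000 raw=[56.2500 54.0000 67.5000]
After op 7 tick(6): ref=51.0000 raw=[63.7500 61.2000 76.5000]
After op 8 sync(1): ref=51.0000 raw=[63.7500 51.0000 76.5000]
Wrap final raw readings (mod 60): 63.7500 mod 60 = 3.7500; 51.0000 mod 60 = 51.0000; 76.5000 mod 60 = 16.5000

Answer: 3.7500 51.0000 16.5000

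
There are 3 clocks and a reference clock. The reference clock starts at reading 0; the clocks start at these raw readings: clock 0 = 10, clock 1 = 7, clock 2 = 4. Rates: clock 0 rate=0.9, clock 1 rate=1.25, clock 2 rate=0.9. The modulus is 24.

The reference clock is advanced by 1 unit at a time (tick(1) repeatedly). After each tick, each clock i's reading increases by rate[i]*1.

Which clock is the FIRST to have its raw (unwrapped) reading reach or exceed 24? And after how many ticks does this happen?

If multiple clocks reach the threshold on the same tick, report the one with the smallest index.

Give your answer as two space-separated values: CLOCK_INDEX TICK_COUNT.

clock 0: start=10, rate=0.9, needs 24-10 = 14; ticks = ceil(14/0.9) = ceil(15.5556) = 16; reading at tick 16 = 10 + 0.9*16 = 24.4000
clock 1: start=7, rate=1.25, needs 24-7 = 17; ticks = ceil(17/1.25) = ceil(13.6000) = 14; reading at tick 14 = 7 + 1.25*14 = 24.5000
clock 2: start=4, rate=0.9, needs 24-4 = 20; ticks = ceil(20/0.9) = ceil(22.2222) = 23; reading at tick 23 = 4 + 0.9*23 = 24.7000
Minimum tick count = 14; winners = [1]; smallest index = 1

Answer: 1 14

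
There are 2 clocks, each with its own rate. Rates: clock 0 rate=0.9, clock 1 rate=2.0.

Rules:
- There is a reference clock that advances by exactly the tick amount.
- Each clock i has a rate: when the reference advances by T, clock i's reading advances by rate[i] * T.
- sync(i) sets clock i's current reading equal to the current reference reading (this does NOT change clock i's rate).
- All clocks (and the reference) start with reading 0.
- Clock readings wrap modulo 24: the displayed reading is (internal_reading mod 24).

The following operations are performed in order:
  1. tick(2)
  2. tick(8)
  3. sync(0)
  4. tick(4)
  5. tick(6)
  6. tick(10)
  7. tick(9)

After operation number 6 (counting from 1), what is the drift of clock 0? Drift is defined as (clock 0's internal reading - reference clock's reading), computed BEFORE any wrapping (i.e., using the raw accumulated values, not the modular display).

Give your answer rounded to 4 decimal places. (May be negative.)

Answer: -2.0000

Derivation:
After op 1 tick(2): ref=2.0000 raw=[1.8000 4.0000]
After op 2 tick(8): ref=10.0000 raw=[9.0000 20.0000]
After op 3 sync(0): ref=10.0000 raw=[10.0000 20.0000]
After op 4 tick(4): ref=14.0000 raw=[13.6000 28.0000]
After op 5 tick(6): ref=20.0000 raw=[19.0000 40.0000]
After op 6 tick(10): ref=30.0000 raw=[28.0000 60.0000]
Drift of clock 0 after op 6: 28.0000 - 30.0000 = -2.0000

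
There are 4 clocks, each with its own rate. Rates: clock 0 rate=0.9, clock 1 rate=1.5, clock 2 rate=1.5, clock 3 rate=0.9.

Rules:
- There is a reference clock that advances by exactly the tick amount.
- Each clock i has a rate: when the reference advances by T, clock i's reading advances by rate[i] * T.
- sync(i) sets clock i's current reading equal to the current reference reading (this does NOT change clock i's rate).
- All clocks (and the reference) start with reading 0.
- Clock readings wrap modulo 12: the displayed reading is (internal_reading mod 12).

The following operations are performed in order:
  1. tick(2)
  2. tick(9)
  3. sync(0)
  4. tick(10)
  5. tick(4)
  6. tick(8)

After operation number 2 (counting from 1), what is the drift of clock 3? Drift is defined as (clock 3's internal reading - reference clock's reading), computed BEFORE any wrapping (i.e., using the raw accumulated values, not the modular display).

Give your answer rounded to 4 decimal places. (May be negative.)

Answer: -1.1000

Derivation:
After op 1 tick(2): ref=2.0000 raw=[1.8000 3.0000 3.0000 1.8000]
After op 2 tick(9): ref=11.0000 raw=[9.9000 16.5000 16.5000 9.9000]
Drift of clock 3 after op 2: 9.9000 - 11.0000 = -1.1000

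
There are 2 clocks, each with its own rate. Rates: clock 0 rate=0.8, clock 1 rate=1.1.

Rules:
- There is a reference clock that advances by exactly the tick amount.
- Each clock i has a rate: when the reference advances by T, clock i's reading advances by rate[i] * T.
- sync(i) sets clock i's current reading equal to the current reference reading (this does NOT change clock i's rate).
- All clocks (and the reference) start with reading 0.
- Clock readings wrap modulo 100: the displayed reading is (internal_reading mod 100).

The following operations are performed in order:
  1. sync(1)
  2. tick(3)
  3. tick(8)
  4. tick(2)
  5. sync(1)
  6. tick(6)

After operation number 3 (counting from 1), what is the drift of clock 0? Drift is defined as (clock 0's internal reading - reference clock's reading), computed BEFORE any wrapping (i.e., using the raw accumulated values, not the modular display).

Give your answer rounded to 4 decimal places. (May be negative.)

Answer: -2.2000

Derivation:
After op 1 sync(1): ref=0.0000 raw=[0.0000 0.0000]
After op 2 tick(3): ref=3.0000 raw=[2.4000 3.3000]
After op 3 tick(8): ref=11.0000 raw=[8.8000 12.1000]
Drift of clock 0 after op 3: 8.8000 - 11.0000 = -2.2000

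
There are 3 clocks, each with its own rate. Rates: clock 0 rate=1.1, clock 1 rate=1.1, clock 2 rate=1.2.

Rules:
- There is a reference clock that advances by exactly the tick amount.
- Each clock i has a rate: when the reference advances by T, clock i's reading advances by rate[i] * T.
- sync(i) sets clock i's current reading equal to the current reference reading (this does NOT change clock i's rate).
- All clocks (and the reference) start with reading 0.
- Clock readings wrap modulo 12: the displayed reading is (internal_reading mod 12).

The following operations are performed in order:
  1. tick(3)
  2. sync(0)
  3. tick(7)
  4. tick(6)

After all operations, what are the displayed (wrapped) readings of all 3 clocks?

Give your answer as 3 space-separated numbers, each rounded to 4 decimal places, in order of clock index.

After op 1 tick(3): ref=3.0000 raw=[3.3000 3.3000 3.6000]
After op 2 sync(0): ref=3.0000 raw=[3.0000 3.3000 3.6000]
After op 3 tick(7): ref=10.0000 raw=[10.7000 11.0000 12.0000]
After op 4 tick(6): ref=16.0000 raw=[17.3000 17.6000 19.2000]
Wrap final raw readings (mod 12): 17.3000 mod 12 = 5.3000; 17.6000 mod 12 = 5.6000; 19.2000 mod 12 = 7.2000

Answer: 5.3000 5.6000 7.2000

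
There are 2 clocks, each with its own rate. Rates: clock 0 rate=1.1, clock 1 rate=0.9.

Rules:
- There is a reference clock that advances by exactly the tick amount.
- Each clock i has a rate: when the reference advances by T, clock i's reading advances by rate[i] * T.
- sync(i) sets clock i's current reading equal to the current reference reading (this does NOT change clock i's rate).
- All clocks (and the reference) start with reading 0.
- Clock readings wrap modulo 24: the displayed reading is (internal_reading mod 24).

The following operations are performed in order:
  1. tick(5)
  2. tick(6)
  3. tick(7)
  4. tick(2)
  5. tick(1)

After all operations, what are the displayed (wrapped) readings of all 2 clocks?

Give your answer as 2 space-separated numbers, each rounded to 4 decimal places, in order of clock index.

Answer: 23.1000 18.9000

Derivation:
After op 1 tick(5): ref=5.0000 raw=[5.5000 4.5000]
After op 2 tick(6): ref=11.0000 raw=[12.1000 9.9000]
After op 3 tick(7): ref=18.0000 raw=[19.8000 16.2000]
After op 4 tick(2): ref=20.0000 raw=[22.0000 18.0000]
After op 5 tick(1): ref=21.0000 raw=[23.1000 18.9000]
Wrap final raw readings (mod 24): 23.1000 mod 24 = 23.1000; 18.9000 mod 24 = 18.9000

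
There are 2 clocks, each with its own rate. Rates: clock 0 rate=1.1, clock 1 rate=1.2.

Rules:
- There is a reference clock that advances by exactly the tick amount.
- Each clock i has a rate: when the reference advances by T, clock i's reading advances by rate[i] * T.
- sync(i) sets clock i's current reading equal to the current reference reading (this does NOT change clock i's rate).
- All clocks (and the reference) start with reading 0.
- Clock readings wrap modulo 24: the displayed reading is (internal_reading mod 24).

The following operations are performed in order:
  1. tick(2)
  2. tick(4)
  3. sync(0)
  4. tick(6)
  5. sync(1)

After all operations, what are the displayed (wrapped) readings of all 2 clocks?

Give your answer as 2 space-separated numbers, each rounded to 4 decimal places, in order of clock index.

After op 1 tick(2): ref=2.0000 raw=[2.2000 2.4000]
After op 2 tick(4): ref=6.0000 raw=[6.6000 7.2000]
After op 3 sync(0): ref=6.0000 raw=[6.0000 7.2000]
After op 4 tick(6): ref=12.0000 raw=[12.6000 14.4000]
After op 5 sync(1): ref=12.0000 raw=[12.6000 12.0000]
Wrap final raw readings (mod 24): 12.6000 mod 24 = 12.6000; 12.0000 mod 24 = 12.0000

Answer: 12.6000 12.0000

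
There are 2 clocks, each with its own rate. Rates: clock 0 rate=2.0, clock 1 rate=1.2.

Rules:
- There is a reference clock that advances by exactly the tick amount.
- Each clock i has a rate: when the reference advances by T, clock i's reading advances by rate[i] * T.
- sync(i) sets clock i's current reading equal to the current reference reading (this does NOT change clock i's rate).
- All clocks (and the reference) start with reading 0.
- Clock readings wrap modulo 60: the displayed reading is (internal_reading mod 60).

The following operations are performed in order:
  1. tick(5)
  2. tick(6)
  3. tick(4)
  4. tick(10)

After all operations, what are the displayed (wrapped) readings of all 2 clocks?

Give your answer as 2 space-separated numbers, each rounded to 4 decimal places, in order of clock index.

Answer: 50.0000 30.0000

Derivation:
After op 1 tick(5): ref=5.0000 raw=[10.0000 6.0000]
After op 2 tick(6): ref=11.0000 raw=[22.0000 13.2000]
After op 3 tick(4): ref=15.0000 raw=[30.0000 18.0000]
After op 4 tick(10): ref=25.0000 raw=[50.0000 30.0000]
Wrap final raw readings (mod 60): 50.0000 mod 60 = 50.0000; 30.0000 mod 60 = 30.0000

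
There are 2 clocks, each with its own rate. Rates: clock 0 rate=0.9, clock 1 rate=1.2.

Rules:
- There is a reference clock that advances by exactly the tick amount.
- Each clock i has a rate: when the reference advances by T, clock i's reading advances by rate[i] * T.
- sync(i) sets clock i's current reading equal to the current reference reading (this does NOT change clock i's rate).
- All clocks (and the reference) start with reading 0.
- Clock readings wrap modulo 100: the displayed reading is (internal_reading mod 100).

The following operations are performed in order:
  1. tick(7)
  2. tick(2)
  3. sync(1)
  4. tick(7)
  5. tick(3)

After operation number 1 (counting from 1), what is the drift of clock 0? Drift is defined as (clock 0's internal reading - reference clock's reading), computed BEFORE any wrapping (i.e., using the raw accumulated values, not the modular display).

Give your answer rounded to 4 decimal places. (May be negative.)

Answer: -0.7000

Derivation:
After op 1 tick(7): ref=7.0000 raw=[6.3000 8.4000]
Drift of clock 0 after op 1: 6.3000 - 7.0000 = -0.7000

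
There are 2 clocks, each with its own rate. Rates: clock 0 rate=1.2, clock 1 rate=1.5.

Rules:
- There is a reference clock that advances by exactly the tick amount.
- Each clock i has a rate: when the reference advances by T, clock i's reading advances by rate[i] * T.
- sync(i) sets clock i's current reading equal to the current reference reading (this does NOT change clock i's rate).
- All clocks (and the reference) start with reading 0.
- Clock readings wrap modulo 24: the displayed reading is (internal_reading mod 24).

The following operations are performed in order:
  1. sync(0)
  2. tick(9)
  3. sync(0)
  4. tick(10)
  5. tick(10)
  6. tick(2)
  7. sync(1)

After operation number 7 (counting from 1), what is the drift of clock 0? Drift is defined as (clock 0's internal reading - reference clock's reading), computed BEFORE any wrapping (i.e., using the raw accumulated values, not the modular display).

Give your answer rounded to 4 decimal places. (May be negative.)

Answer: 4.4000

Derivation:
After op 1 sync(0): ref=0.0000 raw=[0.0000 0.0000]
After op 2 tick(9): ref=9.0000 raw=[10.8000 13.5000]
After op 3 sync(0): ref=9.0000 raw=[9.0000 13.5000]
After op 4 tick(10): ref=19.0000 raw=[21.0000 28.5000]
After op 5 tick(10): ref=29.0000 raw=[33.0000 43.5000]
After op 6 tick(2): ref=31.0000 raw=[35.4000 46.5000]
After op 7 sync(1): ref=31.0000 raw=[35.4000 31.0000]
Drift of clock 0 after op 7: 35.4000 - 31.0000 = 4.4000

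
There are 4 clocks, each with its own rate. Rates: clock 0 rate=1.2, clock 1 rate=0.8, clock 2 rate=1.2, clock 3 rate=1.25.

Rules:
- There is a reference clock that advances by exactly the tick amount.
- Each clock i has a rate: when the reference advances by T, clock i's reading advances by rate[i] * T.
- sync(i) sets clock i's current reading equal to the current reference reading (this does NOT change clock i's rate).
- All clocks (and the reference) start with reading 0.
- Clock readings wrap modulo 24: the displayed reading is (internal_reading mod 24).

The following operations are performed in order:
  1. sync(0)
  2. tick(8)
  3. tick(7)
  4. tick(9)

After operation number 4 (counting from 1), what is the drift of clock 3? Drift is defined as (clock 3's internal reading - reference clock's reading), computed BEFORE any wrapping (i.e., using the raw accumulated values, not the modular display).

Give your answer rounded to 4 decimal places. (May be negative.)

Answer: 6.0000

Derivation:
After op 1 sync(0): ref=0.0000 raw=[0.0000 0.0000 0.0000 0.0000]
After op 2 tick(8): ref=8.0000 raw=[9.6000 6.4000 9.6000 10.0000]
After op 3 tick(7): ref=15.0000 raw=[18.0000 12.0000 18.0000 18.7500]
After op 4 tick(9): ref=24.0000 raw=[28.8000 19.2000 28.8000 30.0000]
Drift of clock 3 after op 4: 30.0000 - 24.0000 = 6.0000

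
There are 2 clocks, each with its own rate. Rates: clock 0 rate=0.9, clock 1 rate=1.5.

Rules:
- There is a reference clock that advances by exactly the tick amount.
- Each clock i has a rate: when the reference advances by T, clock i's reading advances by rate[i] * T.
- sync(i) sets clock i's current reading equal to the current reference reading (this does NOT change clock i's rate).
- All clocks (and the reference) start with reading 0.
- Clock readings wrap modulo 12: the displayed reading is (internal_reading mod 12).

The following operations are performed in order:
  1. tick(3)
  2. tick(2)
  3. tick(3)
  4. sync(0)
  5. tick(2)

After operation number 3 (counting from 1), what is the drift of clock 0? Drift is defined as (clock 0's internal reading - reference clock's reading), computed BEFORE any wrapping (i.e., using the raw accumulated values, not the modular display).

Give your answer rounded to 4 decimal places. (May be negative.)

After op 1 tick(3): ref=3.0000 raw=[2.7000 4.5000]
After op 2 tick(2): ref=5.0000 raw=[4.5000 7.5000]
After op 3 tick(3): ref=8.0000 raw=[7.2000 12.0000]
Drift of clock 0 after op 3: 7.2000 - 8.0000 = -0.8000

Answer: -0.8000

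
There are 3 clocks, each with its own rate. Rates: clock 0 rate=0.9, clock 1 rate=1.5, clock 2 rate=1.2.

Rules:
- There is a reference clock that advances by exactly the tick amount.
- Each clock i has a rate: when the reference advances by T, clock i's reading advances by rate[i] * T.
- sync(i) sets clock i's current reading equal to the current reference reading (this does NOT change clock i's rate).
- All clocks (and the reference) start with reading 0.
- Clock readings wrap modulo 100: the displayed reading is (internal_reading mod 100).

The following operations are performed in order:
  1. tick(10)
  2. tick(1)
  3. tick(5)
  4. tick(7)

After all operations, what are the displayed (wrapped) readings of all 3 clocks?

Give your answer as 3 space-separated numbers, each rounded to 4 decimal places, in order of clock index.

After op 1 tick(10): ref=10.0000 raw=[9.0000 15.0000 12.0000]
After op 2 tick(1): ref=11.0000 raw=[9.9000 16.5000 13.2000]
After op 3 tick(5): ref=16.0000 raw=[14.4000 24.0000 19.2000]
After op 4 tick(7): ref=23.0000 raw=[20.7000 34.5000 27.6000]
Wrap final raw readings (mod 100): 20.7000 mod 100 = 20.7000; 34.5000 mod 100 = 34.5000; 27.6000 mod 100 = 27.6000

Answer: 20.7000 34.5000 27.6000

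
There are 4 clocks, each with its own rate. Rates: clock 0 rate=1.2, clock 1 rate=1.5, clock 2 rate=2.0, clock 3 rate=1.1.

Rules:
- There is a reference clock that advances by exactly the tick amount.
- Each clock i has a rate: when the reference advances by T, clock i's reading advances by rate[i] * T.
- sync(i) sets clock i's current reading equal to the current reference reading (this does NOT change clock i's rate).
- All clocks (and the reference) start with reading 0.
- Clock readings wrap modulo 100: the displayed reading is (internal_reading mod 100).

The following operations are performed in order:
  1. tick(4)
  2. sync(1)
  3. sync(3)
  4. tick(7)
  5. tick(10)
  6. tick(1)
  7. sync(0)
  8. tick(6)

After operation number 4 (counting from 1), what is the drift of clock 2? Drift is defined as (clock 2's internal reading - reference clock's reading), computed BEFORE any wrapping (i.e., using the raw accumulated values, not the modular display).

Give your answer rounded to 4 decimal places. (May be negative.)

After op 1 tick(4): ref=4.0000 raw=[4.8000 6.0000 8.0000 4.4000]
After op 2 sync(1): ref=4.0000 raw=[4.8000 4.0000 8.0000 4.4000]
After op 3 sync(3): ref=4.0000 raw=[4.8000 4.0000 8.0000 4.0000]
After op 4 tick(7): ref=11.0000 raw=[13.2000 14.5000 22.0000 11.7000]
Drift of clock 2 after op 4: 22.0000 - 11.0000 = 11.0000

Answer: 11.0000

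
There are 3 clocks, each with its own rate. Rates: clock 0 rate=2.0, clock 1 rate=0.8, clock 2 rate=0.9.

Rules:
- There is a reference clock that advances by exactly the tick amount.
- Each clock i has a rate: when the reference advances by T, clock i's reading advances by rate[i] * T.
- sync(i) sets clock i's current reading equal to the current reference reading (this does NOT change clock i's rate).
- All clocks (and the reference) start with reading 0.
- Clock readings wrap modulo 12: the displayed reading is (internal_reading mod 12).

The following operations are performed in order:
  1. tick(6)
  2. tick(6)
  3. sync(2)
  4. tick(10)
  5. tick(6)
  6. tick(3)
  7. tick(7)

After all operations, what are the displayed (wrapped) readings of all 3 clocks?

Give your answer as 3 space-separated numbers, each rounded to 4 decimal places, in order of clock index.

After op 1 tick(6): ref=6.0000 raw=[12.0000 4.8000 5.4000]
After op 2 tick(6): ref=12.0000 raw=[24.0000 9.6000 10.8000]
After op 3 sync(2): ref=12.0000 raw=[24.0000 9.6000 12.0000]
After op 4 tick(10): ref=22.0000 raw=[44.0000 17.6000 21.0000]
After op 5 tick(6): ref=28.0000 raw=[56.0000 22.4000 26.4000]
After op 6 tick(3): ref=31.0000 raw=[62.0000 24.8000 29.1000]
After op 7 tick(7): ref=38.0000 raw=[76.0000 30.4000 35.4000]
Wrap final raw readings (mod 12): 76.0000 mod 12 = 4.0000; 30.4000 mod 12 = 6.4000; 35.4000 mod 12 = 11.4000

Answer: 4.0000 6.4000 11.4000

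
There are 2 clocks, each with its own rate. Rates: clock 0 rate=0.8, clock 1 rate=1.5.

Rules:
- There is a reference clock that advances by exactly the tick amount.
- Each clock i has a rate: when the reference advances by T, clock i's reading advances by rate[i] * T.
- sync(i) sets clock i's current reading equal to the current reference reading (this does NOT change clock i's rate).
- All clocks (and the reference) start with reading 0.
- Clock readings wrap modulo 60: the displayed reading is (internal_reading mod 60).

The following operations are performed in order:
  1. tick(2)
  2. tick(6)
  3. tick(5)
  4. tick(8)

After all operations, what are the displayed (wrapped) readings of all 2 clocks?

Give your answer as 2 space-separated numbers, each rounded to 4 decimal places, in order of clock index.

Answer: 16.8000 31.5000

Derivation:
After op 1 tick(2): ref=2.0000 raw=[1.6000 3.0000]
After op 2 tick(6): ref=8.0000 raw=[6.4000 12.0000]
After op 3 tick(5): ref=13.0000 raw=[10.4000 19.5000]
After op 4 tick(8): ref=21.0000 raw=[16.8000 31.5000]
Wrap final raw readings (mod 60): 16.8000 mod 60 = 16.8000; 31.5000 mod 60 = 31.5000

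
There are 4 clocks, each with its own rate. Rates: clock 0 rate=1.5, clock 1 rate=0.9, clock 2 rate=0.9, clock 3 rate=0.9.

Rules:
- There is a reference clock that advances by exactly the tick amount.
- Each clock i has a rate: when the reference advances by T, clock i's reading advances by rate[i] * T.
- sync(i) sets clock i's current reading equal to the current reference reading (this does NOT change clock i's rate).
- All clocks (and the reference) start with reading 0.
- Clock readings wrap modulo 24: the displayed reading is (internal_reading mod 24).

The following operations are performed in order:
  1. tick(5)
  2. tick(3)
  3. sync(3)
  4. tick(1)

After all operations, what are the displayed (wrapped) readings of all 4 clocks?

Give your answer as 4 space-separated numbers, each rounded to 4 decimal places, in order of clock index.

Answer: 13.5000 8.1000 8.1000 8.9000

Derivation:
After op 1 tick(5): ref=5.0000 raw=[7.5000 4.5000 4.5000 4.5000]
After op 2 tick(3): ref=8.0000 raw=[12.0000 7.2000 7.2000 7.2000]
After op 3 sync(3): ref=8.0000 raw=[12.0000 7.2000 7.2000 8.0000]
After op 4 tick(1): ref=9.0000 raw=[13.5000 8.1000 8.1000 8.9000]
Wrap final raw readings (mod 24): 13.5000 mod 24 = 13.5000; 8.1000 mod 24 = 8.1000; 8.1000 mod 24 = 8.1000; 8.9000 mod 24 = 8.9000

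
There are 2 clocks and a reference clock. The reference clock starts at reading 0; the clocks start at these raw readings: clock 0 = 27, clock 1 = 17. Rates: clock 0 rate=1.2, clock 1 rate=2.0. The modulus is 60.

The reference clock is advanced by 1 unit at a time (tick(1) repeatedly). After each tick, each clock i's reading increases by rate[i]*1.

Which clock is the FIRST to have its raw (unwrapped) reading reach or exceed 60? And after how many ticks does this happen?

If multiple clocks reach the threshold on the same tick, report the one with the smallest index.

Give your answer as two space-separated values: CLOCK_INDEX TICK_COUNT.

clock 0: start=27, rate=1.2, needs 60-27 = 33; ticks = ceil(33/1.2) = ceil(27.5000) = 28; reading at tick 28 = 27 + 1.2*28 = 60.6000
clock 1: start=17, rate=2.0, needs 60-17 = 43; ticks = ceil(43/2.0) = ceil(21.5000) = 22; reading at tick 22 = 17 + 2.0*22 = 61.0000
Minimum tick count = 22; winners = [1]; smallest index = 1

Answer: 1 22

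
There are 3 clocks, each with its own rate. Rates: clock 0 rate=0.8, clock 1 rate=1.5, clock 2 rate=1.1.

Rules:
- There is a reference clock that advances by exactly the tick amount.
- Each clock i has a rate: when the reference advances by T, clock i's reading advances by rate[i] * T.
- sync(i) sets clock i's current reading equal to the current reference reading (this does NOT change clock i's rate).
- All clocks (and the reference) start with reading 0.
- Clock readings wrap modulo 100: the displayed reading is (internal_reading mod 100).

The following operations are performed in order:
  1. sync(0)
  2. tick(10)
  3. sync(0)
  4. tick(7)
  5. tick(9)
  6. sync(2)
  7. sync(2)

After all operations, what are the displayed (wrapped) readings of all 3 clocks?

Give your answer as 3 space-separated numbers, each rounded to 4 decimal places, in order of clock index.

Answer: 22.8000 39.0000 26.0000

Derivation:
After op 1 sync(0): ref=0.0000 raw=[0.0000 0.0000 0.0000]
After op 2 tick(10): ref=10.0000 raw=[8.0000 15.0000 11.0000]
After op 3 sync(0): ref=10.0000 raw=[10.0000 15.0000 11.0000]
After op 4 tick(7): ref=17.0000 raw=[15.6000 25.5000 18.7000]
After op 5 tick(9): ref=26.0000 raw=[22.8000 39.0000 28.6000]
After op 6 sync(2): ref=26.0000 raw=[22.8000 39.0000 26.0000]
After op 7 sync(2): ref=26.0000 raw=[22.8000 39.0000 26.0000]
Wrap final raw readings (mod 100): 22.8000 mod 100 = 22.8000; 39.0000 mod 100 = 39.0000; 26.0000 mod 100 = 26.0000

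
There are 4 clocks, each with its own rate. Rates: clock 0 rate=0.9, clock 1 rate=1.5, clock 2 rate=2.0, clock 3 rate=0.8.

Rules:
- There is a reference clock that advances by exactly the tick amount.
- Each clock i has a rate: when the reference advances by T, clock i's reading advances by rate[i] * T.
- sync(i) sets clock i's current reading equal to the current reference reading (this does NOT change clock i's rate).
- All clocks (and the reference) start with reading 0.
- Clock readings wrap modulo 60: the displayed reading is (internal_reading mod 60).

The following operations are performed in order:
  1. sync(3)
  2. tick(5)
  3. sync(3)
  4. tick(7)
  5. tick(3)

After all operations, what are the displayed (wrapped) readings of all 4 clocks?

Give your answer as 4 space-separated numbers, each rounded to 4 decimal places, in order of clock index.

After op 1 sync(3): ref=0.0000 raw=[0.0000 0.0000 0.0000 0.0000]
After op 2 tick(5): ref=5.0000 raw=[4.5000 7.5000 10.0000 4.0000]
After op 3 sync(3): ref=5.0000 raw=[4.5000 7.5000 10.0000 5.0000]
After op 4 tick(7): ref=12.0000 raw=[10.8000 18.0000 24.0000 10.6000]
After op 5 tick(3): ref=15.0000 raw=[13.5000 22.5000 30.0000 13.0000]
Wrap final raw readings (mod 60): 13.5000 mod 60 = 13.5000; 22.5000 mod 60 = 22.5000; 30.0000 mod 60 = 30.0000; 13.0000 mod 60 = 13.0000

Answer: 13.5000 22.5000 30.0000 13.0000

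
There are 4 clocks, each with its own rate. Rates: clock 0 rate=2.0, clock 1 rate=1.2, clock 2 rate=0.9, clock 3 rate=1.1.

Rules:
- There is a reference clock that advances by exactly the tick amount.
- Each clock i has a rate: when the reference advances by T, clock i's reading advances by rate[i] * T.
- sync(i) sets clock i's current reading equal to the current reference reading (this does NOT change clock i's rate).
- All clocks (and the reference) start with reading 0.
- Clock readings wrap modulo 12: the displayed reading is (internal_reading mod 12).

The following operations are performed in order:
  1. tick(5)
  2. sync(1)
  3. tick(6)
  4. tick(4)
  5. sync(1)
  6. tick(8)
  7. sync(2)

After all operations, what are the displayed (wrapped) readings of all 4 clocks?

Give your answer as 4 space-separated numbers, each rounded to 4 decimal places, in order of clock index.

After op 1 tick(5): ref=5.0000 raw=[10.0000 6.0000 4.5000 5.5000]
After op 2 sync(1): ref=5.0000 raw=[10.0000 5.0000 4.5000 5.5000]
After op 3 tick(6): ref=11.0000 raw=[22.0000 12.2000 9.9000 12.1000]
After op 4 tick(4): ref=15.0000 raw=[30.0000 17.0000 13.5000 16.5000]
After op 5 sync(1): ref=15.0000 raw=[30.0000 15.0000 13.5000 16.5000]
After op 6 tick(8): ref=23.0000 raw=[46.0000 24.6000 20.7000 25.3000]
After op 7 sync(2): ref=23.0000 raw=[46.0000 24.6000 23.0000 25.3000]
Wrap final raw readings (mod 12): 46.0000 mod 12 = 10.0000; 24.6000 mod 12 = 0.6000; 23.0000 mod 12 = 11.0000; 25.3000 mod 12 = 1.3000

Answer: 10.0000 0.6000 11.0000 1.3000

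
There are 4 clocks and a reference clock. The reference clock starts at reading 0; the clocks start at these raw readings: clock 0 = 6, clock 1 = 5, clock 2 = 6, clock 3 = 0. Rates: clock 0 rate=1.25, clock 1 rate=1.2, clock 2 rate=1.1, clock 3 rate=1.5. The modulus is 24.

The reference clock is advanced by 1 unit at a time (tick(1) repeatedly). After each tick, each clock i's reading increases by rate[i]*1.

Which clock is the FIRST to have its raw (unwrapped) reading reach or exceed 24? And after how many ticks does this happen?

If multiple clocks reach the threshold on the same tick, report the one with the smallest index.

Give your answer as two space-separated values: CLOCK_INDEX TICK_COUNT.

Answer: 0 15

Derivation:
clock 0: start=6, rate=1.25, needs 24-6 = 18; ticks = ceil(18/1.25) = ceil(14.4000) = 15; reading at tick 15 = 6 + 1.25*15 = 24.7500
clock 1: start=5, rate=1.2, needs 24-5 = 19; ticks = ceil(19/1.2) = ceil(15.8333) = 16; reading at tick 16 = 5 + 1.2*16 = 24.2000
clock 2: start=6, rate=1.1, needs 24-6 = 18; ticks = ceil(18/1.1) = ceil(16.3636) = 17; reading at tick 17 = 6 + 1.1*17 = 24.7000
clock 3: start=0, rate=1.5, needs 24-0 = 24; ticks = ceil(24/1.5) = ceil(16.0000) = 16; reading at tick 16 = 0 + 1.5*16 = 24.0000
Minimum tick count = 15; winners = [0]; smallest index = 0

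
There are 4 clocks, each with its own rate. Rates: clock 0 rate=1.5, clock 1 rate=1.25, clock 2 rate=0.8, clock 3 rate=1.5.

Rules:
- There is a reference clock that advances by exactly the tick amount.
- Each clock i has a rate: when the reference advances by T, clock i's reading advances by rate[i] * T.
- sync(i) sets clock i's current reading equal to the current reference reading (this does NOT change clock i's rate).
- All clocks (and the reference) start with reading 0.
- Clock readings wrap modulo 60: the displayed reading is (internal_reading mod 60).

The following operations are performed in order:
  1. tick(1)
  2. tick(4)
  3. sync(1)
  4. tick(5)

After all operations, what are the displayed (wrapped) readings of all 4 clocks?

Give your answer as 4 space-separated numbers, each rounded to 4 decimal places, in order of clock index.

Answer: 15.0000 11.2500 8.0000 15.0000

Derivation:
After op 1 tick(1): ref=1.0000 raw=[1.5000 1.2500 0.8000 1.5000]
After op 2 tick(4): ref=5.0000 raw=[7.5000 6.2500 4.0000 7.5000]
After op 3 sync(1): ref=5.0000 raw=[7.5000 5.0000 4.0000 7.5000]
After op 4 tick(5): ref=10.0000 raw=[15.0000 11.2500 8.0000 15.0000]
Wrap final raw readings (mod 60): 15.0000 mod 60 = 15.0000; 11.2500 mod 60 = 11.2500; 8.0000 mod 60 = 8.0000; 15.0000 mod 60 = 15.0000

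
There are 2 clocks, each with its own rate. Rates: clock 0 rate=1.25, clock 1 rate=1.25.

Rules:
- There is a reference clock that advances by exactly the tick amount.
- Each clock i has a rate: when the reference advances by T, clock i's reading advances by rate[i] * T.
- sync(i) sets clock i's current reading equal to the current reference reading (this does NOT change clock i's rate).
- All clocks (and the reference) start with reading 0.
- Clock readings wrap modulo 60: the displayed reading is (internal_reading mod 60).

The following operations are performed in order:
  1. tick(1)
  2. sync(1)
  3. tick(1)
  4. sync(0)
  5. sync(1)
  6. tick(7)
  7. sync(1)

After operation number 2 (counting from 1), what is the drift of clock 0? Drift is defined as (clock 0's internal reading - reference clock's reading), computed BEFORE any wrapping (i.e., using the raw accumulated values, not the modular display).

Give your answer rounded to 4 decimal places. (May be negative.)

Answer: 0.2500

Derivation:
After op 1 tick(1): ref=1.0000 raw=[1.2500 1.2500]
After op 2 sync(1): ref=1.0000 raw=[1.2500 1.0000]
Drift of clock 0 after op 2: 1.2500 - 1.0000 = 0.2500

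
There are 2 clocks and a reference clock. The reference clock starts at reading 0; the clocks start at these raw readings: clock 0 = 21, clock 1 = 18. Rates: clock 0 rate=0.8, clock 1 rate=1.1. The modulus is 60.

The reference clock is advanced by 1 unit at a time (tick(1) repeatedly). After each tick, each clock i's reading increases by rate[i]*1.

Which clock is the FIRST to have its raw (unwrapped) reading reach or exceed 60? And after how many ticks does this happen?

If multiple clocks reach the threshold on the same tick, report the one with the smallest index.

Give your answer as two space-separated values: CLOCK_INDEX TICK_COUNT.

clock 0: start=21, rate=0.8, needs 60-21 = 39; ticks = ceil(39/0.8) = ceil(48.7500) = 49; reading at tick 49 = 21 + 0.8*49 = 60.2000
clock 1: start=18, rate=1.1, needs 60-18 = 42; ticks = ceil(42/1.1) = ceil(38.1818) = 39; reading at tick 39 = 18 + 1.1*39 = 60.9000
Minimum tick count = 39; winners = [1]; smallest index = 1

Answer: 1 39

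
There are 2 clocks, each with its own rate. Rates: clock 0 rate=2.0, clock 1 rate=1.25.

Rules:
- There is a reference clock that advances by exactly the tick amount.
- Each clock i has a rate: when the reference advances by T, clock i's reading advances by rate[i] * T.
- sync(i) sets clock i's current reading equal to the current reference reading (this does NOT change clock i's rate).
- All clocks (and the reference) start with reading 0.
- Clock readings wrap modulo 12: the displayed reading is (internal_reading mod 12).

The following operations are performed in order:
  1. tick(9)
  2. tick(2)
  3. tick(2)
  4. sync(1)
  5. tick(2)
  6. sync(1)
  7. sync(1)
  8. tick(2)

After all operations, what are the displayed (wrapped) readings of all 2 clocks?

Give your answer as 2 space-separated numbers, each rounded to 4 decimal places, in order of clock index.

Answer: 10.0000 5.5000

Derivation:
After op 1 tick(9): ref=9.0000 raw=[18.0000 11.2500]
After op 2 tick(2): ref=11.0000 raw=[22.0000 13.7500]
After op 3 tick(2): ref=13.0000 raw=[26.0000 16.2500]
After op 4 sync(1): ref=13.0000 raw=[26.0000 13.0000]
After op 5 tick(2): ref=15.0000 raw=[30.0000 15.5000]
After op 6 sync(1): ref=15.0000 raw=[30.0000 15.0000]
After op 7 sync(1): ref=15.0000 raw=[30.0000 15.0000]
After op 8 tick(2): ref=17.0000 raw=[34.0000 17.5000]
Wrap final raw readings (mod 12): 34.0000 mod 12 = 10.0000; 17.5000 mod 12 = 5.5000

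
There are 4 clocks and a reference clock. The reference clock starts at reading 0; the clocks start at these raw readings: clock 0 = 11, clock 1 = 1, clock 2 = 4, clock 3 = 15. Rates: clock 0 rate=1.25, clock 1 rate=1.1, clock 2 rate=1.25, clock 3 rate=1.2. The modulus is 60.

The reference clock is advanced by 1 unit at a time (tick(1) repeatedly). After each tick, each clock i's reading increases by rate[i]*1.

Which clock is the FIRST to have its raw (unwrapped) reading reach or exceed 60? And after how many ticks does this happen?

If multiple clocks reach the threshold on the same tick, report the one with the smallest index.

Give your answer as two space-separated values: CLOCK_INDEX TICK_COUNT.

clock 0: start=11, rate=1.25, needs 60-11 = 49; ticks = ceil(49/1.25) = ceil(39.2000) = 40; reading at tick 40 = 11 + 1.25*40 = 61.0000
clock 1: start=1, rate=1.1, needs 60-1 = 59; ticks = ceil(59/1.1) = ceil(53.6364) = 54; reading at tick 54 = 1 + 1.1*54 = 60.4000
clock 2: start=4, rate=1.25, needs 60-4 = 56; ticks = ceil(56/1.25) = ceil(44.8000) = 45; reading at tick 45 = 4 + 1.25*45 = 60.2500
clock 3: start=15, rate=1.2, needs 60-15 = 45; ticks = ceil(45/1.2) = ceil(37.5000) = 38; reading at tick 38 = 15 + 1.2*38 = 60.6000
Minimum tick count = 38; winners = [3]; smallest index = 3

Answer: 3 38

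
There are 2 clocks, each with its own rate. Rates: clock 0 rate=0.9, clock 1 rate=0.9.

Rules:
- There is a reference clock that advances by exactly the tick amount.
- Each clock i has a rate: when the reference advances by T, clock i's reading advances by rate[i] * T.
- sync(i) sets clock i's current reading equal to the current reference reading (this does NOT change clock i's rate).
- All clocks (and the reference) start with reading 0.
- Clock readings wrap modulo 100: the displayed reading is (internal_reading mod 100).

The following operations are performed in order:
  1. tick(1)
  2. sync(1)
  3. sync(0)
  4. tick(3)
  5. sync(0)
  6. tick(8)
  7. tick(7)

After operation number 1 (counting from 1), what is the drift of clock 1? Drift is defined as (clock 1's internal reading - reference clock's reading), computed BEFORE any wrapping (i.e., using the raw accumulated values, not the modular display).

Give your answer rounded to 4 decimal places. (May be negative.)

After op 1 tick(1): ref=1.0000 raw=[0.9000 0.9000]
Drift of clock 1 after op 1: 0.9000 - 1.0000 = -0.1000

Answer: -0.1000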